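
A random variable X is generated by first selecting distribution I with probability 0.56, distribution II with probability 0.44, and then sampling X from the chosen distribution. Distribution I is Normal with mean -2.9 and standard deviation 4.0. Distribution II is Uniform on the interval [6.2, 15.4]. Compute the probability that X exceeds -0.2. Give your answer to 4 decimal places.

Conditional on each component, P(X > -0.2): I: 0.249838; II: 1.
By total probability, P(X > -0.2) = 0.56·0.249838 + 0.44·1 = 0.579909.

0.5799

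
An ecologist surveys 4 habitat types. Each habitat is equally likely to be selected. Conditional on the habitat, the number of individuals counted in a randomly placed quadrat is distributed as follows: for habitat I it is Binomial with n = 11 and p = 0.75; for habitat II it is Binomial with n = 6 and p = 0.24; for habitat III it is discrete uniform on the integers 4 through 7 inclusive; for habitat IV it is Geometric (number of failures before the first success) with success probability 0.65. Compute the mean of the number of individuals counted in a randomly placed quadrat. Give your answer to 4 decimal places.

Component means — I: 8.25; II: 1.44; III: 5.5; IV: 0.538462.
E[X] = 0.25·8.25 + 0.25·1.44 + 0.25·5.5 + 0.25·0.538462 = 3.93212.

3.9321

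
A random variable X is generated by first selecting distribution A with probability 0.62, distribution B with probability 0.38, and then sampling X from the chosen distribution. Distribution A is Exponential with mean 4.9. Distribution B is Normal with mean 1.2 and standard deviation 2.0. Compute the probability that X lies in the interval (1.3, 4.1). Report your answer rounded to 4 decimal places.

0.3615

Conditional on each component, P(1.3 < X < 4.1): A: 0.333849; B: 0.406532.
By total probability, P(1.3 < X < 4.1) = 0.62·0.333849 + 0.38·0.406532 = 0.361468.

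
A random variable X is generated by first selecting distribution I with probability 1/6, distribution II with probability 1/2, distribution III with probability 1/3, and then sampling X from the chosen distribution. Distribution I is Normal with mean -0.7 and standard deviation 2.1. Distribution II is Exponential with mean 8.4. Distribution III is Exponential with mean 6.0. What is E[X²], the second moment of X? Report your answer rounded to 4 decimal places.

For each component E[X²] = Var + (mean)², giving I: 4.9; II: 141.12; III: 72.
Overall E[X²] = 0.166667·4.9 + 0.5·141.12 + 0.333333·72 = 95.3767.

95.3767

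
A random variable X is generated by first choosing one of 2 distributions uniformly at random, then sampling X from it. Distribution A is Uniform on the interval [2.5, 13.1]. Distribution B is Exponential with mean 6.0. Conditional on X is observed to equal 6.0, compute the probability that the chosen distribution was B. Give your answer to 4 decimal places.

Likelihoods f(6.0 | ·): A: 0.0943396; B: 0.0613132.
Posterior ∝ prior × likelihood. Numerator for B: 0.5·0.0613132 = 0.0306566.
Normalizing constant: 0.5·0.0943396 + 0.5·0.0613132 = 0.0778264.
P(B | observation) = 0.0306566 / 0.0778264 = 0.39391.

0.3939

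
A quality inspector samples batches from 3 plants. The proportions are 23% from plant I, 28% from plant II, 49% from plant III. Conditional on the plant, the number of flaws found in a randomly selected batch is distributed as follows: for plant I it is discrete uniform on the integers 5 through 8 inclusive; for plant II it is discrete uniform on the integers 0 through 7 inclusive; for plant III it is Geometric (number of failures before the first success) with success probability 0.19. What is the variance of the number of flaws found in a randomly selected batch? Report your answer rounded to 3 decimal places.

Per component, I: μ=6.5, E[X²]=43.5; II: μ=3.5, E[X²]=17.5; III: μ=4.26316, E[X²]=40.6122.
E[X] = 0.23·6.5 + 0.28·3.5 + 0.49·4.26316 = 4.56395.
E[X²] = 0.23·43.5 + 0.28·17.5 + 0.49·40.6122 = 34.805.
Var(X) = E[X²] − (E[X])² = 34.805 − 20.8296 = 13.9754.

13.975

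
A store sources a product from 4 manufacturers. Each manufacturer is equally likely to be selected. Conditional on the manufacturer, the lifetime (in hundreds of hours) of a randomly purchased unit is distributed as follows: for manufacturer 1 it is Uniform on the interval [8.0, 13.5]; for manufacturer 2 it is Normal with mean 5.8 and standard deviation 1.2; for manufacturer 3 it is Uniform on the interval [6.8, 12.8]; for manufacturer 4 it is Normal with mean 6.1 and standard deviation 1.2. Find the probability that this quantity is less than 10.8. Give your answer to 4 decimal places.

0.7939

Conditional on each manufacturer, P(X < 10.8): 1: 0.509091; 2: 0.999985; 3: 0.666667; 4: 0.999955.
By total probability, P(X < 10.8) = 0.25·0.509091 + 0.25·0.999985 + 0.25·0.666667 + 0.25·0.999955 = 0.793924.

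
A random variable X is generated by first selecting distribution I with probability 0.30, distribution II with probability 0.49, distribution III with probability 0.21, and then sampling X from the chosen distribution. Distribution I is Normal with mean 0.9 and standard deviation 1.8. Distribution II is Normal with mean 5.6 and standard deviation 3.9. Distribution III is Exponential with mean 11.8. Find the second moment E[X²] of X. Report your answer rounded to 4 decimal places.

82.5151

For each component E[X²] = Var + (mean)², giving I: 4.05; II: 46.57; III: 278.48.
Overall E[X²] = 0.3·4.05 + 0.49·46.57 + 0.21·278.48 = 82.5151.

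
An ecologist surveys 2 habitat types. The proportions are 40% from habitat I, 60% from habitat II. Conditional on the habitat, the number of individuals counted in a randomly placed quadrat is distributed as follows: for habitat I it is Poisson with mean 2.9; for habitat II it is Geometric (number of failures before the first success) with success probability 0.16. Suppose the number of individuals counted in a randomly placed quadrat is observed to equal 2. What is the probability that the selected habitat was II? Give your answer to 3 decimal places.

Likelihoods P(X=2 | ·): I: 0.231373; II: 0.112896.
Posterior ∝ prior × likelihood. Numerator for II: 0.6·0.112896 = 0.0677376.
Normalizing constant: 0.4·0.231373 + 0.6·0.112896 = 0.160287.
P(II | observation) = 0.0677376 / 0.160287 = 0.422603.

0.423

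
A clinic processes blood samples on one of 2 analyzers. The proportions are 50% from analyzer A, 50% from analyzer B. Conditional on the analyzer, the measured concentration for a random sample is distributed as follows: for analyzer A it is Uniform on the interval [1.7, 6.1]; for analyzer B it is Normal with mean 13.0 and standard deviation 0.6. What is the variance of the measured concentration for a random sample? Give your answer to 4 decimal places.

21.6892

Per component, A: μ=3.9, E[X²]=16.8233; B: μ=13, E[X²]=169.36.
E[X] = 0.5·3.9 + 0.5·13 = 8.45.
E[X²] = 0.5·16.8233 + 0.5·169.36 = 93.0917.
Var(X) = E[X²] − (E[X])² = 93.0917 − 71.4025 = 21.6892.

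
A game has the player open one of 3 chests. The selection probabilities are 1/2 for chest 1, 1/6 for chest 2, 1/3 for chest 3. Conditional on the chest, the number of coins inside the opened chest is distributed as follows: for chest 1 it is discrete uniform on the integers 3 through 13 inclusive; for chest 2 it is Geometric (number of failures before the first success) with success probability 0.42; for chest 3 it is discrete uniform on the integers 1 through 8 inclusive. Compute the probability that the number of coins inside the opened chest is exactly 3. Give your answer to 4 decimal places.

0.1008

Conditional on each chest, P(X = 3): 1: 0.0909091; 2: 0.081947; 3: 0.125.
By total probability, P(X = 3) = 0.5·0.0909091 + 0.166667·0.081947 + 0.333333·0.125 = 0.100779.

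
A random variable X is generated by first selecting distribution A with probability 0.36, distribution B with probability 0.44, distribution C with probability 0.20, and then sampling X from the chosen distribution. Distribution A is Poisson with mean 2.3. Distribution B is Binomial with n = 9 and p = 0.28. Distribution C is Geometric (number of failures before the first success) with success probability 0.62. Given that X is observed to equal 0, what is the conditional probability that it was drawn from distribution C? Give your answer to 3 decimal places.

Likelihoods P(X=0 | ·): A: 0.100259; B: 0.0519987; C: 0.62.
Posterior ∝ prior × likelihood. Numerator for C: 0.2·0.62 = 0.124.
Normalizing constant: 0.36·0.100259 + 0.44·0.0519987 + 0.2·0.62 = 0.182973.
P(C | observation) = 0.124 / 0.182973 = 0.677697.

0.678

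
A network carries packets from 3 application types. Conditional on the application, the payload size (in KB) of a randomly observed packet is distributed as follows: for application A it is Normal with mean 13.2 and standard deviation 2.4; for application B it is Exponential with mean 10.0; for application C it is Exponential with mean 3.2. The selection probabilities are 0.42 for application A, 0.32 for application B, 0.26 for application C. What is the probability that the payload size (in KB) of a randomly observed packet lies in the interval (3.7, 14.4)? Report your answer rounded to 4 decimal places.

0.5145

Conditional on each application, P(3.7 < X < 14.4): A: 0.691425; B: 0.453807; C: 0.303555.
By total probability, P(3.7 < X < 14.4) = 0.42·0.691425 + 0.32·0.453807 + 0.26·0.303555 = 0.514541.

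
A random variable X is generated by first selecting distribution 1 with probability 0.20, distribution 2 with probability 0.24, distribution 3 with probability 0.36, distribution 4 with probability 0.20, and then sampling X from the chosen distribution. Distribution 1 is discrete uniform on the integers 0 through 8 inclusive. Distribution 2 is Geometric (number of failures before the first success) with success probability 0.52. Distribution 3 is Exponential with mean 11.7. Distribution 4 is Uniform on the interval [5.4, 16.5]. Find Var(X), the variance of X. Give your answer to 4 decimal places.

Per component, 1: μ=4, E[X²]=22.6667; 2: μ=0.923077, E[X²]=2.62722; 3: μ=11.7, E[X²]=273.78; 4: μ=10.95, E[X²]=130.17.
E[X] = 0.2·4 + 0.24·0.923077 + 0.36·11.7 + 0.2·10.95 = 7.42354.
E[X²] = 0.2·22.6667 + 0.24·2.62722 + 0.36·273.78 + 0.2·130.17 = 129.759.
Var(X) = E[X²] − (E[X])² = 129.759 − 55.1089 = 74.6497.

74.6497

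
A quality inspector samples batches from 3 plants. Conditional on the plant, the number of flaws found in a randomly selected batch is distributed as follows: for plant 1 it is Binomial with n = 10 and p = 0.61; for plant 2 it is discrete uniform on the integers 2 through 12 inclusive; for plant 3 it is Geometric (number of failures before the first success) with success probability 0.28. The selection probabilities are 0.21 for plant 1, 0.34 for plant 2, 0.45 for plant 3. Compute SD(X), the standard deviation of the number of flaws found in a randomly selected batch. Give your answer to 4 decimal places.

Per component, 1: μ=6.1, E[X²]=39.589; 2: μ=7, E[X²]=59; 3: μ=2.57143, E[X²]=15.7959.
E[X] = 0.21·6.1 + 0.34·7 + 0.45·2.57143 = 4.81814.
E[X²] = 0.21·39.589 + 0.34·59 + 0.45·15.7959 = 35.4819.
Var(X) = E[X²] − (E[X])² = 35.4819 − 23.2145 = 12.2674.
SD(X) = √12.2674 = 3.50248.

3.5025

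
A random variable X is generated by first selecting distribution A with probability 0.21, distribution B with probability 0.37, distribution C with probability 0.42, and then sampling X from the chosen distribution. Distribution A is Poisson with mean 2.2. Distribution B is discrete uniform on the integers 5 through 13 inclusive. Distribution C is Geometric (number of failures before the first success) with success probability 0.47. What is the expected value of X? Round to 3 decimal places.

Component means — A: 2.2; B: 9; C: 1.12766.
E[X] = 0.21·2.2 + 0.37·9 + 0.42·1.12766 = 4.26562.

4.266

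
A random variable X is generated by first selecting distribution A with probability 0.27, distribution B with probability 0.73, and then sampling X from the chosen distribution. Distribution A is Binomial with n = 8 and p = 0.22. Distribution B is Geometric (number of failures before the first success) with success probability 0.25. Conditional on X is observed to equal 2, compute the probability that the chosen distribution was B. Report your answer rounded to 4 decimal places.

Likelihoods P(X=2 | ·): A: 0.30519; B: 0.140625.
Posterior ∝ prior × likelihood. Numerator for B: 0.73·0.140625 = 0.102656.
Normalizing constant: 0.27·0.30519 + 0.73·0.140625 = 0.185058.
P(B | observation) = 0.102656 / 0.185058 = 0.554726.

0.5547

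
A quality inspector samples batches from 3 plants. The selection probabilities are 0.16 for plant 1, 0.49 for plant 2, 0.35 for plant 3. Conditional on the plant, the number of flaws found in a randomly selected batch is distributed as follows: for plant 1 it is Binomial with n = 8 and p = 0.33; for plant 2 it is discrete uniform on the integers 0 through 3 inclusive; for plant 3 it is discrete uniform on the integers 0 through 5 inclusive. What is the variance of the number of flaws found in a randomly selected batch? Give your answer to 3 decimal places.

Per component, 1: μ=2.64, E[X²]=8.7384; 2: μ=1.5, E[X²]=3.5; 3: μ=2.5, E[X²]=9.16667.
E[X] = 0.16·2.64 + 0.49·1.5 + 0.35·2.5 = 2.0324.
E[X²] = 0.16·8.7384 + 0.49·3.5 + 0.35·9.16667 = 6.32148.
Var(X) = E[X²] − (E[X])² = 6.32148 − 4.13065 = 2.19083.

2.191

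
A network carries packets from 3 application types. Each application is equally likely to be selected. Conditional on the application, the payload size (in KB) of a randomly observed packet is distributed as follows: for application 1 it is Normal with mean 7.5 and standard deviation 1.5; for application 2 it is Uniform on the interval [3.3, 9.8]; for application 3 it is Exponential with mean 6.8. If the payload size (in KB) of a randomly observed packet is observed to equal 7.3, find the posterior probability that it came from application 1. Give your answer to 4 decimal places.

Likelihoods f(7.3 | ·): 1: 0.263608; 2: 0.153846; 3: 0.0502647.
Posterior ∝ prior × likelihood. Numerator for 1: 0.333333·0.263608 = 0.0878693.
Normalizing constant: 0.333333·0.263608 + 0.333333·0.153846 + 0.333333·0.0502647 = 0.155906.
P(1 | observation) = 0.0878693 / 0.155906 = 0.563603.

0.5636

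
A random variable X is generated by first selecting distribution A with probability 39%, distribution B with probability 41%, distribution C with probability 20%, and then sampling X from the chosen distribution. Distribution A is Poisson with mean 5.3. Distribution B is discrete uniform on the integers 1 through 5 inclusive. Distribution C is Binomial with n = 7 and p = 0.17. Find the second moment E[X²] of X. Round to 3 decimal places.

18.013

For each component E[X²] = Var + (mean)², giving A: 33.39; B: 11; C: 2.4038.
Overall E[X²] = 0.39·33.39 + 0.41·11 + 0.2·2.4038 = 18.0129.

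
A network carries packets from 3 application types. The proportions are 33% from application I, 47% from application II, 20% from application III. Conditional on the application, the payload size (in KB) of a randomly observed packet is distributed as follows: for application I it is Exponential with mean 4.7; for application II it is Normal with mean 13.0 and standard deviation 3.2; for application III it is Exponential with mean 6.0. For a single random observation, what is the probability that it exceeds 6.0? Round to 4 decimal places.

Conditional on each application, P(X > 6.0): I: 0.278985; II: 0.985647; III: 0.367879.
By total probability, P(X > 6.0) = 0.33·0.278985 + 0.47·0.985647 + 0.2·0.367879 = 0.628895.

0.6289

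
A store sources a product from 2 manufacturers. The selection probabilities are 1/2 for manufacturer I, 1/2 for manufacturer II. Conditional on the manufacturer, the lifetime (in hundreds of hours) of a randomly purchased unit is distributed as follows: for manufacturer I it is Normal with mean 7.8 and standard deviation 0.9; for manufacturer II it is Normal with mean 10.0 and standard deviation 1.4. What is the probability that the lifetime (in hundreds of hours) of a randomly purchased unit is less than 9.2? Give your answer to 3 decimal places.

0.612

Conditional on each manufacturer, P(X < 9.2): I: 0.940093; II: 0.283855.
By total probability, P(X < 9.2) = 0.5·0.940093 + 0.5·0.283855 = 0.611974.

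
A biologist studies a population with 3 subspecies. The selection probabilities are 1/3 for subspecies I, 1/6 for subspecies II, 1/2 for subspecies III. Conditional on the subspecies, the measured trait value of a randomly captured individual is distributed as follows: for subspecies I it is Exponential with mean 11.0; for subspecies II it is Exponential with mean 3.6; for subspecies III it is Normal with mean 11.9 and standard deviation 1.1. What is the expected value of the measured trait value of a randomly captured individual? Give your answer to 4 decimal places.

10.2167

Component means — I: 11; II: 3.6; III: 11.9.
E[X] = 0.333333·11 + 0.166667·3.6 + 0.5·11.9 = 10.2167.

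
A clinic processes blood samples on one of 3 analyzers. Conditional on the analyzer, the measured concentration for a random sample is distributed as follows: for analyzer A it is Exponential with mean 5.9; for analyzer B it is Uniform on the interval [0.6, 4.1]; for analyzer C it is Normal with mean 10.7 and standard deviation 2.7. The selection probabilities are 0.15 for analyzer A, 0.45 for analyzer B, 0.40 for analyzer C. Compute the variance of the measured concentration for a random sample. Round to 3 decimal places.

Per component, A: μ=5.9, E[X²]=69.62; B: μ=2.35, E[X²]=6.54333; C: μ=10.7, E[X²]=121.78.
E[X] = 0.15·5.9 + 0.45·2.35 + 0.4·10.7 = 6.2225.
E[X²] = 0.15·69.62 + 0.45·6.54333 + 0.4·121.78 = 62.0995.
Var(X) = E[X²] − (E[X])² = 62.0995 − 38.7195 = 23.38.

23.380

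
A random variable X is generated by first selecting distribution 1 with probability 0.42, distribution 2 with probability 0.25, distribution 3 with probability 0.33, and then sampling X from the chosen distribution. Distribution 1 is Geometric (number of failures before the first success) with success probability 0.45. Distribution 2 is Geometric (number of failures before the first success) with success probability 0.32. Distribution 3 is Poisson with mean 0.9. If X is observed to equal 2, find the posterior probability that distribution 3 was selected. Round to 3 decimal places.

0.366

Likelihoods P(X=2 | ·): 1: 0.136125; 2: 0.147968; 3: 0.164661.
Posterior ∝ prior × likelihood. Numerator for 3: 0.33·0.164661 = 0.054338.
Normalizing constant: 0.42·0.136125 + 0.25·0.147968 + 0.33·0.164661 = 0.148503.
P(3 | observation) = 0.054338 / 0.148503 = 0.365906.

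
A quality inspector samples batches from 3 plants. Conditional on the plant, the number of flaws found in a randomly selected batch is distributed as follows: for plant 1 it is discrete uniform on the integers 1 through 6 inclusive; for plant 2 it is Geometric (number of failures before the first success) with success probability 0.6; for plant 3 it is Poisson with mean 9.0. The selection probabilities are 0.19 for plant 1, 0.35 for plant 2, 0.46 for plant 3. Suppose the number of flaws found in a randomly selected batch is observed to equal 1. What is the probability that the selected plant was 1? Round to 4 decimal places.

0.2726

Likelihoods P(X=1 | ·): 1: 0.166667; 2: 0.24; 3: 0.00111069.
Posterior ∝ prior × likelihood. Numerator for 1: 0.19·0.166667 = 0.0316667.
Normalizing constant: 0.19·0.166667 + 0.35·0.24 + 0.46·0.00111069 = 0.116178.
P(1 | observation) = 0.0316667 / 0.116178 = 0.272571.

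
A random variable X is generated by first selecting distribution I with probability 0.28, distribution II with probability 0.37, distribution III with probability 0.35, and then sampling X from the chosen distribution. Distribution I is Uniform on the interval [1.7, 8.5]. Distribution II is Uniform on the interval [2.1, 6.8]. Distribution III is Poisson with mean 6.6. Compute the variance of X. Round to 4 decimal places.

Per component, I: μ=5.1, E[X²]=29.8633; II: μ=4.45, E[X²]=21.6433; III: μ=6.6, E[X²]=50.16.
E[X] = 0.28·5.1 + 0.37·4.45 + 0.35·6.6 = 5.3845.
E[X²] = 0.28·29.8633 + 0.37·21.6433 + 0.35·50.16 = 33.9258.
Var(X) = E[X²] − (E[X])² = 33.9258 − 28.9928 = 4.93293.

4.9329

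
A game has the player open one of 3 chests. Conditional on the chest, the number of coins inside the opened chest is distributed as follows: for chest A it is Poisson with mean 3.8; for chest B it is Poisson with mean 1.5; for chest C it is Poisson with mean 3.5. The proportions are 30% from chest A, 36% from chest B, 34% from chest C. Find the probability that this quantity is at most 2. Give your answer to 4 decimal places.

0.4809

Conditional on each chest, P(X ≤ 2): A: 0.268897; B: 0.808847; C: 0.320847.
By total probability, P(X ≤ 2) = 0.3·0.268897 + 0.36·0.808847 + 0.34·0.320847 = 0.480942.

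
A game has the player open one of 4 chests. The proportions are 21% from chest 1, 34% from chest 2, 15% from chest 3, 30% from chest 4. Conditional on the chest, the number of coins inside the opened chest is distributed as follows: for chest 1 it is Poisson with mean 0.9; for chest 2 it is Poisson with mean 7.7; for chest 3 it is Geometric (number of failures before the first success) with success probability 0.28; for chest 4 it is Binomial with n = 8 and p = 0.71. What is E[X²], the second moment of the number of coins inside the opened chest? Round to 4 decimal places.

35.6780

For each component E[X²] = Var + (mean)², giving 1: 1.71; 2: 66.99; 3: 15.7959; 4: 33.9096.
Overall E[X²] = 0.21·1.71 + 0.34·66.99 + 0.15·15.7959 + 0.3·33.9096 = 35.678.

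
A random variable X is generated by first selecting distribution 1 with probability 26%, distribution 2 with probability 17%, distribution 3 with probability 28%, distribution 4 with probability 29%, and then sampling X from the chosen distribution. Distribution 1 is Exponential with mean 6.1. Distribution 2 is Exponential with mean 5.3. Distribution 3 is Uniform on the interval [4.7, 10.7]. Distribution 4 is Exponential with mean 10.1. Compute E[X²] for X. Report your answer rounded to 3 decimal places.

For each component E[X²] = Var + (mean)², giving 1: 74.42; 2: 56.18; 3: 62.29; 4: 204.02.
Overall E[X²] = 0.26·74.42 + 0.17·56.18 + 0.28·62.29 + 0.29·204.02 = 105.507.

105.507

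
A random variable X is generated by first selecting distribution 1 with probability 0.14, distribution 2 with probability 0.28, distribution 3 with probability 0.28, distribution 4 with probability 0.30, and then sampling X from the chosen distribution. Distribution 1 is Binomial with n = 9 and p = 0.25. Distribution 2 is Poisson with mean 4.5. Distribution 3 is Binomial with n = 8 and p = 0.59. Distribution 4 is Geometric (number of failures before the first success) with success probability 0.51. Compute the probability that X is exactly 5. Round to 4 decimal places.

Conditional on each component, P(X = 5): 1: 0.0389328; 2: 0.170827; 3: 0.27593; 4: 0.0144062.
By total probability, P(X = 5) = 0.14·0.0389328 + 0.28·0.170827 + 0.28·0.27593 + 0.3·0.0144062 = 0.134865.

0.1349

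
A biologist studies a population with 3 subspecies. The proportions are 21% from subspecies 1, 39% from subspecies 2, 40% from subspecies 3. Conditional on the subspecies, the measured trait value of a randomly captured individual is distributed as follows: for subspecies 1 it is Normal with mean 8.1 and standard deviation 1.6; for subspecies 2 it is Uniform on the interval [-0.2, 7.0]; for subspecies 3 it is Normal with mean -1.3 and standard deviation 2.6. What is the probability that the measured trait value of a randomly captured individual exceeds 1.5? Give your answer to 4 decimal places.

Conditional on each subspecies, P(X > 1.5): 1: 0.999981; 2: 0.763889; 3: 0.140757.
By total probability, P(X > 1.5) = 0.21·0.999981 + 0.39·0.763889 + 0.4·0.140757 = 0.564216.

0.5642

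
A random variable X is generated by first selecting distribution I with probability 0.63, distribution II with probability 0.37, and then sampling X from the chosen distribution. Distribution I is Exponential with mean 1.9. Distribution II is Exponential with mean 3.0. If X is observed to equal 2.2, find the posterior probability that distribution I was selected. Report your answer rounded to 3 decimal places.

0.637

Likelihoods f(2.2 | ·): I: 0.16534; II: 0.160102.
Posterior ∝ prior × likelihood. Numerator for I: 0.63·0.16534 = 0.104164.
Normalizing constant: 0.63·0.16534 + 0.37·0.160102 = 0.163402.
P(I | observation) = 0.104164 / 0.163402 = 0.637473.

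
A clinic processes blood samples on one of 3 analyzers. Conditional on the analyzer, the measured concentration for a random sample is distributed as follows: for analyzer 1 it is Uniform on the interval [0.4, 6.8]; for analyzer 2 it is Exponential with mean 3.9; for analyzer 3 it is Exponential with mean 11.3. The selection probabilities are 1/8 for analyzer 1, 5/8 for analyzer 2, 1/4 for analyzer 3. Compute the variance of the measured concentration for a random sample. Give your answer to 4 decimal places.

52.2715

Per component, 1: μ=3.6, E[X²]=16.3733; 2: μ=3.9, E[X²]=30.42; 3: μ=11.3, E[X²]=255.38.
E[X] = 0.125·3.6 + 0.625·3.9 + 0.25·11.3 = 5.7125.
E[X²] = 0.125·16.3733 + 0.625·30.42 + 0.25·255.38 = 84.9042.
Var(X) = E[X²] − (E[X])² = 84.9042 − 32.6327 = 52.2715.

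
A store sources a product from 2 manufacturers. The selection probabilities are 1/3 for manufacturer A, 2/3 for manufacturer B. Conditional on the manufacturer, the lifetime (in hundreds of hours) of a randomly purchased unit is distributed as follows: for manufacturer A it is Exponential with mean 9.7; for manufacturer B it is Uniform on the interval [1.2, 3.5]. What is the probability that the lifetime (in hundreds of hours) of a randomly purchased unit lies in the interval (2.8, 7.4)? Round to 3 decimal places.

0.297

Conditional on each manufacturer, P(2.8 < X < 7.4): A: 0.282949; B: 0.304348.
By total probability, P(2.8 < X < 7.4) = 0.333333·0.282949 + 0.666667·0.304348 = 0.297215.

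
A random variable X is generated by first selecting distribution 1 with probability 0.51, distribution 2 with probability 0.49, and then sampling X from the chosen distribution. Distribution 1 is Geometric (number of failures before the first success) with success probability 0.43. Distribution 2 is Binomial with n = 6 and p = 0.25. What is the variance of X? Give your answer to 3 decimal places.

2.131

Per component, 1: μ=1.32558, E[X²]=4.83991; 2: μ=1.5, E[X²]=3.375.
E[X] = 0.51·1.32558 + 0.49·1.5 = 1.41105.
E[X²] = 0.51·4.83991 + 0.49·3.375 = 4.12211.
Var(X) = E[X²] − (E[X])² = 4.12211 − 1.99105 = 2.13105.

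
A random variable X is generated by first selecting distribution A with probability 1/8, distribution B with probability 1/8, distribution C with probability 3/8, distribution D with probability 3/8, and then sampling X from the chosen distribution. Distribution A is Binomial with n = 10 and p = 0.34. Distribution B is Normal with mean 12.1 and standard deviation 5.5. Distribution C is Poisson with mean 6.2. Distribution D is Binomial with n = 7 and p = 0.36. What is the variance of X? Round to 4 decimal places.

Per component, A: μ=3.4, E[X²]=13.804; B: μ=12.1, E[X²]=176.66; C: μ=6.2, E[X²]=44.64; D: μ=2.52, E[X²]=7.9632.
E[X] = 0.125·3.4 + 0.125·12.1 + 0.375·6.2 + 0.375·2.52 = 5.2075.
E[X²] = 0.125·13.804 + 0.125·176.66 + 0.375·44.64 + 0.375·7.9632 = 43.5342.
Var(X) = E[X²] − (E[X])² = 43.5342 − 27.1181 = 16.4161.

16.4161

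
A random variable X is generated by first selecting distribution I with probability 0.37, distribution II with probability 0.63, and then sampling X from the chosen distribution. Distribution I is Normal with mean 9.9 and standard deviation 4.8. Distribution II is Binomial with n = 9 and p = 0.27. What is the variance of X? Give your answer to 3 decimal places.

22.650

Per component, I: μ=9.9, E[X²]=121.05; II: μ=2.43, E[X²]=7.6788.
E[X] = 0.37·9.9 + 0.63·2.43 = 5.1939.
E[X²] = 0.37·121.05 + 0.63·7.6788 = 49.6261.
Var(X) = E[X²] − (E[X])² = 49.6261 − 26.9766 = 22.6495.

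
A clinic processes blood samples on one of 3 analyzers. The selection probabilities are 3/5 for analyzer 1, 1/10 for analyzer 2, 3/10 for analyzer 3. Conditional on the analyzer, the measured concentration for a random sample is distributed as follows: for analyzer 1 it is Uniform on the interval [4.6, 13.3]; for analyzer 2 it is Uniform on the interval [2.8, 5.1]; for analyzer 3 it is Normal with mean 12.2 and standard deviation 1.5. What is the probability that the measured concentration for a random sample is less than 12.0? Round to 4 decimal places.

0.7444

Conditional on each analyzer, P(X < 12.0): 1: 0.850575; 2: 1; 3: 0.446965.
By total probability, P(X < 12.0) = 0.6·0.850575 + 0.1·1 + 0.3·0.446965 = 0.744434.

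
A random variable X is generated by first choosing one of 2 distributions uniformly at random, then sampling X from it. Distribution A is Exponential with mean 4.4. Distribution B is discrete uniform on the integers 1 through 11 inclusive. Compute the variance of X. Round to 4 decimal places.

Per component, A: μ=4.4, E[X²]=38.72; B: μ=6, E[X²]=46.
E[X] = 0.5·4.4 + 0.5·6 = 5.2.
E[X²] = 0.5·38.72 + 0.5·46 = 42.36.
Var(X) = E[X²] − (E[X])² = 42.36 − 27.04 = 15.32.

15.3200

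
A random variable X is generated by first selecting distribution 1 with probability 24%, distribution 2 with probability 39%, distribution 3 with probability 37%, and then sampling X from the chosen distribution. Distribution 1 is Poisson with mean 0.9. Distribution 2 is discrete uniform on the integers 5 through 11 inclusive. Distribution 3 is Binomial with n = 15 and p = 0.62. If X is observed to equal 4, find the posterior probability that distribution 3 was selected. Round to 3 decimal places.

Likelihoods P(X=4 | ·): 1: 0.0111146; 2: 0; 3: 0.00481193.
Posterior ∝ prior × likelihood. Numerator for 3: 0.37·0.00481193 = 0.00178041.
Normalizing constant: 0.24·0.0111146 + 0.39·0 + 0.37·0.00481193 = 0.00444792.
P(3 | observation) = 0.00178041 / 0.00444792 = 0.40028.

0.400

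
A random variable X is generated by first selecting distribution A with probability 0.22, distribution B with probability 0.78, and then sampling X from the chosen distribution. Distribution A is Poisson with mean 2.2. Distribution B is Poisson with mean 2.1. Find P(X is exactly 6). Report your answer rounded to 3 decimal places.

Conditional on each component, P(X = 6): A: 0.0174484; B: 0.014587.
By total probability, P(X = 6) = 0.22·0.0174484 + 0.78·0.014587 = 0.0152165.

0.015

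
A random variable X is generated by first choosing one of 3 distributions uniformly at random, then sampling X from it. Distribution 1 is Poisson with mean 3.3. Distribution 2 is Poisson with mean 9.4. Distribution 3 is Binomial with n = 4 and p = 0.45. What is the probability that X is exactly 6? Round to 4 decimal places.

0.0485

Conditional on each component, P(X = 6): 1: 0.0661575; 2: 0.0792623; 3: 0.
By total probability, P(X = 6) = 0.333333·0.0661575 + 0.333333·0.0792623 + 0.333333·0 = 0.0484733.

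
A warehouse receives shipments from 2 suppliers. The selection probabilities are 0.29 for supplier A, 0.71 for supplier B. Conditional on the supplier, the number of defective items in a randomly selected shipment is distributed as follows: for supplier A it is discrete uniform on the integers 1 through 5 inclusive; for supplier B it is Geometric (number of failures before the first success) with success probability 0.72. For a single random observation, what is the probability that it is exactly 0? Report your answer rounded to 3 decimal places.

Conditional on each supplier, P(X = 0): A: 0; B: 0.72.
By total probability, P(X = 0) = 0.29·0 + 0.71·0.72 = 0.5112.

0.511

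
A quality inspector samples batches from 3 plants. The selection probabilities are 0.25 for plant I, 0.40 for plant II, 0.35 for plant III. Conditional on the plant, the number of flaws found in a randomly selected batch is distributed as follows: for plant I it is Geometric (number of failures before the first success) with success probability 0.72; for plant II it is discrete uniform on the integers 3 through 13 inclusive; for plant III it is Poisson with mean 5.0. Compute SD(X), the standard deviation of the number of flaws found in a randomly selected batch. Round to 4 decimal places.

Per component, I: μ=0.388889, E[X²]=0.691358; II: μ=8, E[X²]=74; III: μ=5, E[X²]=30.
E[X] = 0.25·0.388889 + 0.4·8 + 0.35·5 = 5.04722.
E[X²] = 0.25·0.691358 + 0.4·74 + 0.35·30 = 40.2728.
Var(X) = E[X²] − (E[X])² = 40.2728 − 25.4745 = 14.7984.
SD(X) = √14.7984 = 3.84687.

3.8469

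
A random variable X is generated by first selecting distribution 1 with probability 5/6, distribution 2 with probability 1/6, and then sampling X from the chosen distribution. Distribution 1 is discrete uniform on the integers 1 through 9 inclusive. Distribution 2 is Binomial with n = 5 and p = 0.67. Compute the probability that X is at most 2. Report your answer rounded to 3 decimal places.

Conditional on each component, P(X ≤ 2): 1: 0.222222; 2: 0.204963.
By total probability, P(X ≤ 2) = 0.833333·0.222222 + 0.166667·0.204963 = 0.219346.

0.219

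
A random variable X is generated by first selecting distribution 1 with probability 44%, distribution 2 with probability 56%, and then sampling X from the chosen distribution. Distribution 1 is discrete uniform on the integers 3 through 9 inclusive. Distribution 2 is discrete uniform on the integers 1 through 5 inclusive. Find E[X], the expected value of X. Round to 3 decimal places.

Component means — 1: 6; 2: 3.
E[X] = 0.44·6 + 0.56·3 = 4.32.

4.320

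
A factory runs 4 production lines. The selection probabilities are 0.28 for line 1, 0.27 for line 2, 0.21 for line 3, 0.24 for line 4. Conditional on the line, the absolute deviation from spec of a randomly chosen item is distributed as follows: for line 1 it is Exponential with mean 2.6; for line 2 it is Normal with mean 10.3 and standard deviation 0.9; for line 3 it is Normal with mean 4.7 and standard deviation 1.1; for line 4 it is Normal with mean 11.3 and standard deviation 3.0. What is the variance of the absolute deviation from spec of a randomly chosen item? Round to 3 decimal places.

Per component, 1: μ=2.6, E[X²]=13.52; 2: μ=10.3, E[X²]=106.9; 3: μ=4.7, E[X²]=23.3; 4: μ=11.3, E[X²]=136.69.
E[X] = 0.28·2.6 + 0.27·10.3 + 0.21·4.7 + 0.24·11.3 = 7.208.
E[X²] = 0.28·13.52 + 0.27·106.9 + 0.21·23.3 + 0.24·136.69 = 70.3472.
Var(X) = E[X²] − (E[X])² = 70.3472 − 51.9553 = 18.3919.

18.392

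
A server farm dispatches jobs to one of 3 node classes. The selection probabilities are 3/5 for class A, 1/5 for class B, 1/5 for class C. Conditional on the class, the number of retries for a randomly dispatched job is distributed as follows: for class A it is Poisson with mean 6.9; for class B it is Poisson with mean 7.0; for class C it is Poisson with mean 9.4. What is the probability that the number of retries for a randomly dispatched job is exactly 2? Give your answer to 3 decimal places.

Conditional on each class, P(X = 2): A: 0.0239903; B: 0.0223411; C: 0.00365475.
By total probability, P(X = 2) = 0.6·0.0239903 + 0.2·0.0223411 + 0.2·0.00365475 = 0.0195934.

0.020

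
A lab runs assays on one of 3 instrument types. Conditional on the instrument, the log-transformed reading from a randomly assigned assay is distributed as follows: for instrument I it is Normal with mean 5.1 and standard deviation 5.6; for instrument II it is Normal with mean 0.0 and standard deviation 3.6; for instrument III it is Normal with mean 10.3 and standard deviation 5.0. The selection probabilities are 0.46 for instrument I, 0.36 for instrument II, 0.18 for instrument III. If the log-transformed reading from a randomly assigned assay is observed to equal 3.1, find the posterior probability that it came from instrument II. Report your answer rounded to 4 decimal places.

Likelihoods f(3.1 | ·): I: 0.0668382; II: 0.0764875; III: 0.028292.
Posterior ∝ prior × likelihood. Numerator for II: 0.36·0.0764875 = 0.0275355.
Normalizing constant: 0.46·0.0668382 + 0.36·0.0764875 + 0.18·0.028292 = 0.0633736.
P(II | observation) = 0.0275355 / 0.0633736 = 0.434494.

0.4345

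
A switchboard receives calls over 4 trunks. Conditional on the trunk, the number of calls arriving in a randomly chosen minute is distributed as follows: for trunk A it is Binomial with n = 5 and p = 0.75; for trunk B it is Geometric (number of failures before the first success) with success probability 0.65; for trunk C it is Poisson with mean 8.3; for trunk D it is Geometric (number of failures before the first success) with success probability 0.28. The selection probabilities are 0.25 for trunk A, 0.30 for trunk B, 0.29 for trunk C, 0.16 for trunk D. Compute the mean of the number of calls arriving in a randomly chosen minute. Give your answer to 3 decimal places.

3.917

Component means — A: 3.75; B: 0.538462; C: 8.3; D: 2.57143.
E[X] = 0.25·3.75 + 0.3·0.538462 + 0.29·8.3 + 0.16·2.57143 = 3.91747.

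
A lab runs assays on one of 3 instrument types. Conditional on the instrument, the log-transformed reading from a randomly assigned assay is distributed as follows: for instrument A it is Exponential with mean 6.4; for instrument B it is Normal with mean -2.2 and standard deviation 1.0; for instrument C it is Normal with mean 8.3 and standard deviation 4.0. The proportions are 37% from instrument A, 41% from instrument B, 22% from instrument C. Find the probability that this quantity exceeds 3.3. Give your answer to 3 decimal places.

Conditional on each instrument, P(X > 3.3): A: 0.597127; B: 1.89896e-08; C: 0.89435.
By total probability, P(X > 3.3) = 0.37·0.597127 + 0.41·1.89896e-08 + 0.22·0.89435 = 0.417694.

0.418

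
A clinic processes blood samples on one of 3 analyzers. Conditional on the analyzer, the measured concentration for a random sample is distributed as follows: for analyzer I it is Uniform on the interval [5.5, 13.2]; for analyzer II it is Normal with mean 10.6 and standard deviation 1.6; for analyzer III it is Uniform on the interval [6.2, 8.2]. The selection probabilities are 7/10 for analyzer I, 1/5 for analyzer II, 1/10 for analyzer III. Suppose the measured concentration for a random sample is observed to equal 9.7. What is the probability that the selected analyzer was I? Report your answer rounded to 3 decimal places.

0.681

Likelihoods f(9.7 | ·): I: 0.12987; II: 0.212855; III: 0.
Posterior ∝ prior × likelihood. Numerator for I: 0.7·0.12987 = 0.0909091.
Normalizing constant: 0.7·0.12987 + 0.2·0.212855 + 0.1·0 = 0.13348.
P(I | observation) = 0.0909091 / 0.13348 = 0.681069.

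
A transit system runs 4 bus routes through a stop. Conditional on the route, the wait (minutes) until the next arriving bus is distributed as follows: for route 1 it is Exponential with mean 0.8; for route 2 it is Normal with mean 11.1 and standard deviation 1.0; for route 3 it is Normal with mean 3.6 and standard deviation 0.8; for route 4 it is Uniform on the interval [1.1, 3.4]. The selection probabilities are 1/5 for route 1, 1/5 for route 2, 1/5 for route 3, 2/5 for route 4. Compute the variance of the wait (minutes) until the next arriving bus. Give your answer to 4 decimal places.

Per component, 1: μ=0.8, E[X²]=1.28; 2: μ=11.1, E[X²]=124.21; 3: μ=3.6, E[X²]=13.6; 4: μ=2.25, E[X²]=5.50333.
E[X] = 0.2·0.8 + 0.2·11.1 + 0.2·3.6 + 0.4·2.25 = 4.
E[X²] = 0.2·1.28 + 0.2·124.21 + 0.2·13.6 + 0.4·5.50333 = 30.0193.
Var(X) = E[X²] − (E[X])² = 30.0193 − 16 = 14.0193.

14.0193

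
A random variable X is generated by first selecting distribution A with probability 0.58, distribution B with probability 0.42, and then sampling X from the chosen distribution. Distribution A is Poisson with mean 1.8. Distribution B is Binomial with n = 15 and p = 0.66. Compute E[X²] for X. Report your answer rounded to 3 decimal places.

For each component E[X²] = Var + (mean)², giving A: 5.04; B: 101.376.
Overall E[X²] = 0.58·5.04 + 0.42·101.376 = 45.5011.

45.501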